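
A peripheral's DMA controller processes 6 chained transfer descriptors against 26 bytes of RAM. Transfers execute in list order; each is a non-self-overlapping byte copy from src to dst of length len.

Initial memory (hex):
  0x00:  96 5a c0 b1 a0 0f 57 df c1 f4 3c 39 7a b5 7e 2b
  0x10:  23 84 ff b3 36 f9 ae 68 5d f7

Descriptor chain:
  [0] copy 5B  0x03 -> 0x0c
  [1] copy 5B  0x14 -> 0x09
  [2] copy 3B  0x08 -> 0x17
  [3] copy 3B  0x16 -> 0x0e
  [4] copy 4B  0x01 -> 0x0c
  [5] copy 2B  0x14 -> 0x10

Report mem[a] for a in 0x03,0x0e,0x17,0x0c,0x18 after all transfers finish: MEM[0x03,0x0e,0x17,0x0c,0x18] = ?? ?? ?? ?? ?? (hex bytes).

[0] 0x03->0x0c len=5 : b1 a0 0f 57 df
[1] 0x14->0x09 len=5 : 36 f9 ae 68 5d
[2] 0x08->0x17 len=3 : c1 36 f9
[3] 0x16->0x0e len=3 : ae c1 36
[4] 0x01->0x0c len=4 : 5a c0 b1 a0
[5] 0x14->0x10 len=2 : 36 f9
query mem[0x03]=0xb1, mem[0x0e]=0xb1, mem[0x17]=0xc1, mem[0x0c]=0x5a, mem[0x18]=0x36

MEM[0x03,0x0e,0x17,0x0c,0x18] = b1 b1 c1 5a 36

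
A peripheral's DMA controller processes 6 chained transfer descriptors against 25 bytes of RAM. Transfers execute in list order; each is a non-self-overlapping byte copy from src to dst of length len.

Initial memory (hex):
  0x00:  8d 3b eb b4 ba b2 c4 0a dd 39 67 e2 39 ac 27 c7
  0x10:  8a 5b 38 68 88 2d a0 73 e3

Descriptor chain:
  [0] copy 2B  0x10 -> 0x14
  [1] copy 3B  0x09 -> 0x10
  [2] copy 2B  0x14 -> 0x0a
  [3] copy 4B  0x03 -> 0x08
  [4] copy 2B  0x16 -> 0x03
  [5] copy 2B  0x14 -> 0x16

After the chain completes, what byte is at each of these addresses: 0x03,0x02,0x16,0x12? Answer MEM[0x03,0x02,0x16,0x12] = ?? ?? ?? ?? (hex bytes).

D0: mem[0x14..0x15] <- [8a 5b]
D1: mem[0x10..0x12] <- [39 67 e2]
D2: mem[0x0a..0x0b] <- [8a 5b]
D3: mem[0x08..0x0b] <- [b4 ba b2 c4]
D4: mem[0x03..0x04] <- [a0 73]
D5: mem[0x16..0x17] <- [8a 5b]
query mem[0x03]=0xa0, mem[0x02]=0xeb, mem[0x16]=0x8a, mem[0x12]=0xe2

MEM[0x03,0x02,0x16,0x12] = a0 eb 8a e2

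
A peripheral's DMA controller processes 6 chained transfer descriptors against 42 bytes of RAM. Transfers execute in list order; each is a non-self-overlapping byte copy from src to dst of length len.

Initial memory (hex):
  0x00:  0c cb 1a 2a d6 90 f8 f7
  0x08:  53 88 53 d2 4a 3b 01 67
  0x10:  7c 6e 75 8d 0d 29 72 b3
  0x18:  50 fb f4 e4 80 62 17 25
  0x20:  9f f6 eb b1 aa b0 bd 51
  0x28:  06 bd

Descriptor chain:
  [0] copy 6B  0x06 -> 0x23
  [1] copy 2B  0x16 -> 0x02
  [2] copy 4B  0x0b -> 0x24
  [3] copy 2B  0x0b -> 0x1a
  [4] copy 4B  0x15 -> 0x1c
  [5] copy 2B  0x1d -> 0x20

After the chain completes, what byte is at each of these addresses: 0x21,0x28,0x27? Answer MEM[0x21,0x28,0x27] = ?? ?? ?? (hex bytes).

#0 dst[0x23+6] := {0xf8,0xf7,0x53,0x88,0x53,0xd2}
#1 dst[0x02+2] := {0x72,0xb3}
#2 dst[0x24+4] := {0xd2,0x4a,0x3b,0x01}
#3 dst[0x1a+2] := {0xd2,0x4a}
#4 dst[0x1c+4] := {0x29,0x72,0xb3,0x50}
#5 dst[0x20+2] := {0x72,0xb3}
query mem[0x21]=0xb3, mem[0x28]=0xd2, mem[0x27]=0x01

MEM[0x21,0x28,0x27] = b3 d2 01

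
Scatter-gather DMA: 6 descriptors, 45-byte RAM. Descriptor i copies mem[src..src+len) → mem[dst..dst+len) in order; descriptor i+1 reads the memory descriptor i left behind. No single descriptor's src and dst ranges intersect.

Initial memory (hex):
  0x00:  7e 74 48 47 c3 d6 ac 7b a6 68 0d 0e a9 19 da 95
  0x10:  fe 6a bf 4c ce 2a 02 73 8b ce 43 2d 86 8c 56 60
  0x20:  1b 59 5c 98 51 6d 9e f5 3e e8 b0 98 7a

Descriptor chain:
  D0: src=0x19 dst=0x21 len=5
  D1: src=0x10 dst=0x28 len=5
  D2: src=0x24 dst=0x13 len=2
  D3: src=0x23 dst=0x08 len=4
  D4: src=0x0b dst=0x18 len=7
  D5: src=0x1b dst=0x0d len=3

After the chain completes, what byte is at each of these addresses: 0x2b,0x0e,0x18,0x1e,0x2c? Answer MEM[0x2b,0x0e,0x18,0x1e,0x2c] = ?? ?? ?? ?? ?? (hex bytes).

[0] 0x19->0x21 len=5 : ce 43 2d 86 8c
[1] 0x10->0x28 len=5 : fe 6a bf 4c ce
[2] 0x24->0x13 len=2 : 86 8c
[3] 0x23->0x08 len=4 : 2d 86 8c 9e
[4] 0x0b->0x18 len=7 : 9e a9 19 da 95 fe 6a
[5] 0x1b->0x0d len=3 : da 95 fe
query mem[0x2b]=0x4c, mem[0x0e]=0x95, mem[0x18]=0x9e, mem[0x1e]=0x6a, mem[0x2c]=0xce

MEM[0x2b,0x0e,0x18,0x1e,0x2c] = 4c 95 9e 6a ce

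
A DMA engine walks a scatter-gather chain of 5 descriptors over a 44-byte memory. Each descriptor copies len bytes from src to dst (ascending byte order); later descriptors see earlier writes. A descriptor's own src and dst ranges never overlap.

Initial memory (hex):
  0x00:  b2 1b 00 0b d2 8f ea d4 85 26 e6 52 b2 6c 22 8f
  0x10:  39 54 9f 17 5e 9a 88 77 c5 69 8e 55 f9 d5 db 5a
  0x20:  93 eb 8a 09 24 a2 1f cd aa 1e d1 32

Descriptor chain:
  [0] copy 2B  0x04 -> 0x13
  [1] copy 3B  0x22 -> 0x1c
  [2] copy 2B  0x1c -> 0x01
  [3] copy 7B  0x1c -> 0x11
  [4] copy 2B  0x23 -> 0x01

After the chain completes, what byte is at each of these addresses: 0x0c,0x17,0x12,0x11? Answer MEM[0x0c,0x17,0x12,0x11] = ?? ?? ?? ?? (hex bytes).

MEM[0x0c,0x17,0x12,0x11] = b2 8a 09 8a

#0 dst[0x13+2] := {0xd2,0x8f}
#1 dst[0x1c+3] := {0x8a,0x09,0x24}
#2 dst[0x01+2] := {0x8a,0x09}
#3 dst[0x11+7] := {0x8a,0x09,0x24,0x5a,0x93,0xeb,0x8a}
#4 dst[0x01+2] := {0x09,0x24}
query mem[0x0c]=0xb2, mem[0x17]=0x8a, mem[0x12]=0x09, mem[0x11]=0x8a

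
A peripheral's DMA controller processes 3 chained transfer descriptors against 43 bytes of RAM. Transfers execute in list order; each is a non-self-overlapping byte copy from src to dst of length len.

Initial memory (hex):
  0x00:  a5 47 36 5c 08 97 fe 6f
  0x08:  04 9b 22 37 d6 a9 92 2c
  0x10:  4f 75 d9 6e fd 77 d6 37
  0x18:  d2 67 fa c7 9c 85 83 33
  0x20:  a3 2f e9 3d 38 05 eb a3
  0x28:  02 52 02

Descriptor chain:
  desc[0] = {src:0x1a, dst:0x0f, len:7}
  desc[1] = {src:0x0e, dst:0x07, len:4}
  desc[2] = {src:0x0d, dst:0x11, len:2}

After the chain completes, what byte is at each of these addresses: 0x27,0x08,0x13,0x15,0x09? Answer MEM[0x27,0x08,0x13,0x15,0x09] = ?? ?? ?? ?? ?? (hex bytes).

D0: mem[0x0f..0x15] <- [fa c7 9c 85 83 33 a3]
D1: mem[0x07..0x0a] <- [92 fa c7 9c]
D2: mem[0x11..0x12] <- [a9 92]
query mem[0x27]=0xa3, mem[0x08]=0xfa, mem[0x13]=0x83, mem[0x15]=0xa3, mem[0x09]=0xc7

MEM[0x27,0x08,0x13,0x15,0x09] = a3 fa 83 a3 c7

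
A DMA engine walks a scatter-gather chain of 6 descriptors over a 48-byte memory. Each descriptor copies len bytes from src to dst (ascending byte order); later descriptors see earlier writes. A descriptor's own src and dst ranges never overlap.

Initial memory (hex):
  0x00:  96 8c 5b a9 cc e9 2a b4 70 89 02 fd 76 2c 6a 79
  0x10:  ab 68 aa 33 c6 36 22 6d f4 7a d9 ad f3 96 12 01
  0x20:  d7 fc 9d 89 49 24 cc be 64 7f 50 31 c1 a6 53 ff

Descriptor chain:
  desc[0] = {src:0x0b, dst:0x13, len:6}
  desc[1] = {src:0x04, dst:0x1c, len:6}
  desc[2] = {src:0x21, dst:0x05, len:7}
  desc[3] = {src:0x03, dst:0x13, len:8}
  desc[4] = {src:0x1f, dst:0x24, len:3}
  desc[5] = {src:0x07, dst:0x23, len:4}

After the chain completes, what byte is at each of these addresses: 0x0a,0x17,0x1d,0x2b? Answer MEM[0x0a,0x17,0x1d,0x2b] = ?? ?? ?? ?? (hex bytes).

#0 dst[0x13+6] := {0xfd,0x76,0x2c,0x6a,0x79,0xab}
#1 dst[0x1c+6] := {0xcc,0xe9,0x2a,0xb4,0x70,0x89}
#2 dst[0x05+7] := {0x89,0x9d,0x89,0x49,0x24,0xcc,0xbe}
#3 dst[0x13+8] := {0xa9,0xcc,0x89,0x9d,0x89,0x49,0x24,0xcc}
#4 dst[0x24+3] := {0xb4,0x70,0x89}
#5 dst[0x23+4] := {0x89,0x49,0x24,0xcc}
query mem[0x0a]=0xcc, mem[0x17]=0x89, mem[0x1d]=0xe9, mem[0x2b]=0x31

MEM[0x0a,0x17,0x1d,0x2b] = cc 89 e9 31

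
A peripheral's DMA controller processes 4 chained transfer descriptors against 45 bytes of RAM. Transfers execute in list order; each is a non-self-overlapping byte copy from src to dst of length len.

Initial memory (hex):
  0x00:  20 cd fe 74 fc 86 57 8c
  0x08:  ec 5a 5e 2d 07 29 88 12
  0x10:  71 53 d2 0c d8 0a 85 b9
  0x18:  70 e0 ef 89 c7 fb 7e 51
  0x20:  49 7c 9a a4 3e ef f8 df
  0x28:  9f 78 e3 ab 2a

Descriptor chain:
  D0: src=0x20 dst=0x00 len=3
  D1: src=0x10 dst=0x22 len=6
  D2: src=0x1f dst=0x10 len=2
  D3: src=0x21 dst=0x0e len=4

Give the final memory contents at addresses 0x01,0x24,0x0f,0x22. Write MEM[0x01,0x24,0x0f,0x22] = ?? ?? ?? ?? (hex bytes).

MEM[0x01,0x24,0x0f,0x22] = 7c d2 71 71

  after D0: wrote 3B at 0x00 = 497c9a
  after D1: wrote 6B at 0x22 = 7153d20cd80a
  after D2: wrote 2B at 0x10 = 5149
  after D3: wrote 4B at 0x0e = 7c7153d2
query mem[0x01]=0x7c, mem[0x24]=0xd2, mem[0x0f]=0x71, mem[0x22]=0x71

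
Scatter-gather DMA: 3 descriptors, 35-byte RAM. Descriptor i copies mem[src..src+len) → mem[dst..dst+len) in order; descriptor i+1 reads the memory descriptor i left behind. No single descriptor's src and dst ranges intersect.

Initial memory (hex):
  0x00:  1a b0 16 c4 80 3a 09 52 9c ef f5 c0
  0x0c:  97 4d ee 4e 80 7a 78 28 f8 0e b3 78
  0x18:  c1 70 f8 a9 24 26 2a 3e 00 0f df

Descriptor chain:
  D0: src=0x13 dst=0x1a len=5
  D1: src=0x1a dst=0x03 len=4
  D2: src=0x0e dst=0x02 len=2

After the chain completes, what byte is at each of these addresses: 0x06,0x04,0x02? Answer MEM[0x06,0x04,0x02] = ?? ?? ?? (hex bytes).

MEM[0x06,0x04,0x02] = b3 f8 ee

D0: mem[0x1a..0x1e] <- [28 f8 0e b3 78]
D1: mem[0x03..0x06] <- [28 f8 0e b3]
D2: mem[0x02..0x03] <- [ee 4e]
query mem[0x06]=0xb3, mem[0x04]=0xf8, mem[0x02]=0xee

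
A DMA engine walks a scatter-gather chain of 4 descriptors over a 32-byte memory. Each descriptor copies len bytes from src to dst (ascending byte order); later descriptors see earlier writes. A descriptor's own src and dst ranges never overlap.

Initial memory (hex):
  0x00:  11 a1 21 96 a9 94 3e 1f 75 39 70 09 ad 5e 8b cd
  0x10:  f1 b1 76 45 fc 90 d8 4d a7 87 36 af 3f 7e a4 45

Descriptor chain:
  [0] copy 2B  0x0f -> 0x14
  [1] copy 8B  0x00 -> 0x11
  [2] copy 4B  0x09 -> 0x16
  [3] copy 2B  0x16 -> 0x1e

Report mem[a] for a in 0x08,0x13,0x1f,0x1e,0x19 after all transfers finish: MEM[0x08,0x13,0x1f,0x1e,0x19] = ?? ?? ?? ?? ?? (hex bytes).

MEM[0x08,0x13,0x1f,0x1e,0x19] = 75 21 70 39 ad

D0: mem[0x14..0x15] <- [cd f1]
D1: mem[0x11..0x18] <- [11 a1 21 96 a9 94 3e 1f]
D2: mem[0x16..0x19] <- [39 70 09 ad]
D3: mem[0x1e..0x1f] <- [39 70]
query mem[0x08]=0x75, mem[0x13]=0x21, mem[0x1f]=0x70, mem[0x1e]=0x39, mem[0x19]=0xad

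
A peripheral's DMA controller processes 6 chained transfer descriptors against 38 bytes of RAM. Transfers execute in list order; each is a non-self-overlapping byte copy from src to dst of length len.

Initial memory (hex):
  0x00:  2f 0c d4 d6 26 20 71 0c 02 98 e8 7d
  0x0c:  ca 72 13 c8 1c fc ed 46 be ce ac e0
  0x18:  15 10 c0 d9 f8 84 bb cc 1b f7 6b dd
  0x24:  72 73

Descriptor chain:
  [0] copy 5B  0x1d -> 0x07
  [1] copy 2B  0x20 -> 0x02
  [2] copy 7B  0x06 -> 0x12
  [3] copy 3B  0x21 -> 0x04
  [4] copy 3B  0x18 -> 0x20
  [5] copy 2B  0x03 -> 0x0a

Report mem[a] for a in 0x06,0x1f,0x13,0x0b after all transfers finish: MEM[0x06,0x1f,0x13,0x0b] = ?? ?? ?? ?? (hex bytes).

MEM[0x06,0x1f,0x13,0x0b] = dd cc 84 f7

  after D0: wrote 5B at 0x07 = 84bbcc1bf7
  after D1: wrote 2B at 0x02 = 1bf7
  after D2: wrote 7B at 0x12 = 7184bbcc1bf7ca
  after D3: wrote 3B at 0x04 = f76bdd
  after D4: wrote 3B at 0x20 = ca10c0
  after D5: wrote 2B at 0x0a = f7f7
query mem[0x06]=0xdd, mem[0x1f]=0xcc, mem[0x13]=0x84, mem[0x0b]=0xf7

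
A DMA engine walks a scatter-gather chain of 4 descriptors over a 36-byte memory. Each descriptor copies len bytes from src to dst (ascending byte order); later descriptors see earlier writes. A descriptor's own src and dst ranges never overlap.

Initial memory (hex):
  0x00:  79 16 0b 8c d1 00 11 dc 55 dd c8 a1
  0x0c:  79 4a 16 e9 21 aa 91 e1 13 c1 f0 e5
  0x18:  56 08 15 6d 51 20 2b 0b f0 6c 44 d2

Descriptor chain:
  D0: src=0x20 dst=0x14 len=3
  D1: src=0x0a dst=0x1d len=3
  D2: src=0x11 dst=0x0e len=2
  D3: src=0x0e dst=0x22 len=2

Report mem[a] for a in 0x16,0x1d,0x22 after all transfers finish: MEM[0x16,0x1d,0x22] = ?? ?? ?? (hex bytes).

MEM[0x16,0x1d,0x22] = 44 c8 aa

[0] 0x20->0x14 len=3 : f0 6c 44
[1] 0x0a->0x1d len=3 : c8 a1 79
[2] 0x11->0x0e len=2 : aa 91
[3] 0x0e->0x22 len=2 : aa 91
query mem[0x16]=0x44, mem[0x1d]=0xc8, mem[0x22]=0xaa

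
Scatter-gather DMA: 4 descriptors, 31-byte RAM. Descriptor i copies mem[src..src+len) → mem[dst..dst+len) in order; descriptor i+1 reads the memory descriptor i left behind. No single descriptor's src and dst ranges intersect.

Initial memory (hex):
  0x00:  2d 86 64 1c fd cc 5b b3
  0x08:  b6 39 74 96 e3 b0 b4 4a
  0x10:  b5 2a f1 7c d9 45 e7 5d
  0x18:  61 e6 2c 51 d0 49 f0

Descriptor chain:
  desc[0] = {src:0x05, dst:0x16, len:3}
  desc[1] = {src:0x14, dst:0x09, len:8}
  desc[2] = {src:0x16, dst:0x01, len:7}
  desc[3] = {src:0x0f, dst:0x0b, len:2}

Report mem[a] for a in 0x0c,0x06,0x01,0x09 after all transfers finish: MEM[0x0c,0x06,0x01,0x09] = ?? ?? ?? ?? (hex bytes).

MEM[0x0c,0x06,0x01,0x09] = 51 51 cc d9

#0 dst[0x16+3] := {0xcc,0x5b,0xb3}
#1 dst[0x09+8] := {0xd9,0x45,0xcc,0x5b,0xb3,0xe6,0x2c,0x51}
#2 dst[0x01+7] := {0xcc,0x5b,0xb3,0xe6,0x2c,0x51,0xd0}
#3 dst[0x0b+2] := {0x2c,0x51}
query mem[0x0c]=0x51, mem[0x06]=0x51, mem[0x01]=0xcc, mem[0x09]=0xd9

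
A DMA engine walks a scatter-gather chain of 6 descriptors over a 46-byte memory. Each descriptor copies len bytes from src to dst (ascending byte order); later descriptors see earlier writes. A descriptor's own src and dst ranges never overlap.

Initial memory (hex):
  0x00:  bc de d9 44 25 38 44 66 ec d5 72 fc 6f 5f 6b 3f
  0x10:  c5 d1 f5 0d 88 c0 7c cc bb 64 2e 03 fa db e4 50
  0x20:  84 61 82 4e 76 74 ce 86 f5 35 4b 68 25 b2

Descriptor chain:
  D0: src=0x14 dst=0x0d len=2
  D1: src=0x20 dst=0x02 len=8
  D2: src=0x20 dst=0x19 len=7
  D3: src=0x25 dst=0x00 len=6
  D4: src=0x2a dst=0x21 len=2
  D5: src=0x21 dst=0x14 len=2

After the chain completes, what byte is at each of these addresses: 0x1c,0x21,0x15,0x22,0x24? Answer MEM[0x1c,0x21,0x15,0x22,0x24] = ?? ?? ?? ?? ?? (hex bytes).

#0 dst[0x0d+2] := {0x88,0xc0}
#1 dst[0x02+8] := {0x84,0x61,0x82,0x4e,0x76,0x74,0xce,0x86}
#2 dst[0x19+7] := {0x84,0x61,0x82,0x4e,0x76,0x74,0xce}
#3 dst[0x00+6] := {0x74,0xce,0x86,0xf5,0x35,0x4b}
#4 dst[0x21+2] := {0x4b,0x68}
#5 dst[0x14+2] := {0x4b,0x68}
query mem[0x1c]=0x4e, mem[0x21]=0x4b, mem[0x15]=0x68, mem[0x22]=0x68, mem[0x24]=0x76

MEM[0x1c,0x21,0x15,0x22,0x24] = 4e 4b 68 68 76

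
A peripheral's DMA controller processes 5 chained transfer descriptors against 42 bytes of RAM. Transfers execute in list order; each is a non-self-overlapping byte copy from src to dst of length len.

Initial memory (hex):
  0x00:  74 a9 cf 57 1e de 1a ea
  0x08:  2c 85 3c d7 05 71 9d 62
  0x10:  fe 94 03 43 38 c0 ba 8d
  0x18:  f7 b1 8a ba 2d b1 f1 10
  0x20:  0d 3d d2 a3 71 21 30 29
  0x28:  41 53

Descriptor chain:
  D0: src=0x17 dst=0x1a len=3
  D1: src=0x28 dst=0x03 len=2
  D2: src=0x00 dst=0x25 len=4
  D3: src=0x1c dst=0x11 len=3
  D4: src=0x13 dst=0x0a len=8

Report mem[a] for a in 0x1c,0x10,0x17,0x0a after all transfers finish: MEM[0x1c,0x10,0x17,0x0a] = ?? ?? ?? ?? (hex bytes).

[0] 0x17->0x1a len=3 : 8d f7 b1
[1] 0x28->0x03 len=2 : 41 53
[2] 0x00->0x25 len=4 : 74 a9 cf 41
[3] 0x1c->0x11 len=3 : b1 b1 f1
[4] 0x13->0x0a len=8 : f1 38 c0 ba 8d f7 b1 8d
query mem[0x1c]=0xb1, mem[0x10]=0xb1, mem[0x17]=0x8d, mem[0x0a]=0xf1

MEM[0x1c,0x10,0x17,0x0a] = b1 b1 8d f1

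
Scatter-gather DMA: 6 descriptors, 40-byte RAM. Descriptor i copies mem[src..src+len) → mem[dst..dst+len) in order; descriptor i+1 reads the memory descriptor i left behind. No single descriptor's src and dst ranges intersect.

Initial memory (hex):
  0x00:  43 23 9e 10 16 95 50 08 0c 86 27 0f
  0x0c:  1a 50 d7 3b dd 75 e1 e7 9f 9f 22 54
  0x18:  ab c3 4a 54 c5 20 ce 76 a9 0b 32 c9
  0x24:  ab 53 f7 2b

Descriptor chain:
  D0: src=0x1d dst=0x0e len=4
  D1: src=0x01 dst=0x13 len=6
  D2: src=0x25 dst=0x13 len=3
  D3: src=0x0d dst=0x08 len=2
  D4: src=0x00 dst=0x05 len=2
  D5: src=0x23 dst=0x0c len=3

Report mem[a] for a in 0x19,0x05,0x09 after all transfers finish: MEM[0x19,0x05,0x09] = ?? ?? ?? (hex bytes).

MEM[0x19,0x05,0x09] = c3 43 20

  after D0: wrote 4B at 0x0e = 20ce76a9
  after D1: wrote 6B at 0x13 = 239e10169550
  after D2: wrote 3B at 0x13 = 53f72b
  after D3: wrote 2B at 0x08 = 5020
  after D4: wrote 2B at 0x05 = 4323
  after D5: wrote 3B at 0x0c = c9ab53
query mem[0x19]=0xc3, mem[0x05]=0x43, mem[0x09]=0x20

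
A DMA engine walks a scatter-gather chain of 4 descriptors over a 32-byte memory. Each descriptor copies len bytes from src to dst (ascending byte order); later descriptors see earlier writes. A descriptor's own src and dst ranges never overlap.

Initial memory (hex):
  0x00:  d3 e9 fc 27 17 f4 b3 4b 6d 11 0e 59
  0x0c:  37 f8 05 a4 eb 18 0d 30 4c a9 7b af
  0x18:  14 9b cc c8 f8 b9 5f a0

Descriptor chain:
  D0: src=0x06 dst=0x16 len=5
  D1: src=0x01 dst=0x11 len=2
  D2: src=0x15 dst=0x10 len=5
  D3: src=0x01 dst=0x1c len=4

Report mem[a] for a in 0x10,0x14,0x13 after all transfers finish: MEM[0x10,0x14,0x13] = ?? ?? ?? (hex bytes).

#0 dst[0x16+5] := {0xb3,0x4b,0x6d,0x11,0x0e}
#1 dst[0x11+2] := {0xe9,0xfc}
#2 dst[0x10+5] := {0xa9,0xb3,0x4b,0x6d,0x11}
#3 dst[0x1c+4] := {0xe9,0xfc,0x27,0x17}
query mem[0x10]=0xa9, mem[0x14]=0x11, mem[0x13]=0x6d

MEM[0x10,0x14,0x13] = a9 11 6d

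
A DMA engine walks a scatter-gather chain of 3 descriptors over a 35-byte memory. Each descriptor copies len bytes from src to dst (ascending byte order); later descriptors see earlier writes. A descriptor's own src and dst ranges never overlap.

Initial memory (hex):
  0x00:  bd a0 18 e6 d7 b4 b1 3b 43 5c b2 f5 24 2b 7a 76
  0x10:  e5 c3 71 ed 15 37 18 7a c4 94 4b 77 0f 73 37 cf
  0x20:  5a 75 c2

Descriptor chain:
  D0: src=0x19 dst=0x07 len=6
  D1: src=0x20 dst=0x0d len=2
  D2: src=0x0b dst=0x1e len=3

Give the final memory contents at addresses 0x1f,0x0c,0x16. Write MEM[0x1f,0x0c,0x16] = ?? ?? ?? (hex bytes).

D0: mem[0x07..0x0c] <- [94 4b 77 0f 73 37]
D1: mem[0x0d..0x0e] <- [5a 75]
D2: mem[0x1e..0x20] <- [73 37 5a]
query mem[0x1f]=0x37, mem[0x0c]=0x37, mem[0x16]=0x18

MEM[0x1f,0x0c,0x16] = 37 37 18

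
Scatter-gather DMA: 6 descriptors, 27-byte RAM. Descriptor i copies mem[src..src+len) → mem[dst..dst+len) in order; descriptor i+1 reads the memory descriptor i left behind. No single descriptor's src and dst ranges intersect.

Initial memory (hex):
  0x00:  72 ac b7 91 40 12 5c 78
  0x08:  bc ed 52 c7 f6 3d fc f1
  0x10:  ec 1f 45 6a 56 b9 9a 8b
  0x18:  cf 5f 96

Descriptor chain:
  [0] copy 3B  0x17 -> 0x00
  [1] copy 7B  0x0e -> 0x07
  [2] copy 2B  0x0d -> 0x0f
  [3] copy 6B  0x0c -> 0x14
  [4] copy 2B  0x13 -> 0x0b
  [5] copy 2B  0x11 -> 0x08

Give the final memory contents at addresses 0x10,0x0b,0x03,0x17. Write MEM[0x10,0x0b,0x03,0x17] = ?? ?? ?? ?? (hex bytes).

  after D0: wrote 3B at 0x00 = 8bcf5f
  after D1: wrote 7B at 0x07 = fcf1ec1f456a56
  after D2: wrote 2B at 0x0f = 56fc
  after D3: wrote 6B at 0x14 = 6a56fc56fc1f
  after D4: wrote 2B at 0x0b = 6a6a
  after D5: wrote 2B at 0x08 = 1f45
query mem[0x10]=0xfc, mem[0x0b]=0x6a, mem[0x03]=0x91, mem[0x17]=0x56

MEM[0x10,0x0b,0x03,0x17] = fc 6a 91 56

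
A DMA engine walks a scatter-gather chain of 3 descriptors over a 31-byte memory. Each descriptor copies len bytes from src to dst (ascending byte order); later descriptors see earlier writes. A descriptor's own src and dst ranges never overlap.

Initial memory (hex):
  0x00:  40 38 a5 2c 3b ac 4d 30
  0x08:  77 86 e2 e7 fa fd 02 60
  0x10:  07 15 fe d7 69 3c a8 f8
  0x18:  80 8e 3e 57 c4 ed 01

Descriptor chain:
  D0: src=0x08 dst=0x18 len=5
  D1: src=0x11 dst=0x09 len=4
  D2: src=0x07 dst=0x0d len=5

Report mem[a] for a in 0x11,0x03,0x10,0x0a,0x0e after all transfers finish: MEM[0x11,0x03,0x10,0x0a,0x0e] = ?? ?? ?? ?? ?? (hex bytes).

MEM[0x11,0x03,0x10,0x0a,0x0e] = d7 2c fe fe 77

#0 dst[0x18+5] := {0x77,0x86,0xe2,0xe7,0xfa}
#1 dst[0x09+4] := {0x15,0xfe,0xd7,0x69}
#2 dst[0x0d+5] := {0x30,0x77,0x15,0xfe,0xd7}
query mem[0x11]=0xd7, mem[0x03]=0x2c, mem[0x10]=0xfe, mem[0x0a]=0xfe, mem[0x0e]=0x77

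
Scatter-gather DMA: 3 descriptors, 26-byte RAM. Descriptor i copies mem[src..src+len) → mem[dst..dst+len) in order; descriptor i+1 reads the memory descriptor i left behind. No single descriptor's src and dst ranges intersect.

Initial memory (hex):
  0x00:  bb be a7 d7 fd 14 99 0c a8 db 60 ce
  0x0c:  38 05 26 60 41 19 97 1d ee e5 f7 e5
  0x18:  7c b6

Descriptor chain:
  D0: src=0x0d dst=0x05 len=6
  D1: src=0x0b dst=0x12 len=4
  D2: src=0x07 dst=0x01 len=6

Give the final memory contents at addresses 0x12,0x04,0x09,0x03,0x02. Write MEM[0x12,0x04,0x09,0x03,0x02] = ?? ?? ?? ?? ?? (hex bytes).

  after D0: wrote 6B at 0x05 = 052660411997
  after D1: wrote 4B at 0x12 = ce380526
  after D2: wrote 6B at 0x01 = 60411997ce38
query mem[0x12]=0xce, mem[0x04]=0x97, mem[0x09]=0x19, mem[0x03]=0x19, mem[0x02]=0x41

MEM[0x12,0x04,0x09,0x03,0x02] = ce 97 19 19 41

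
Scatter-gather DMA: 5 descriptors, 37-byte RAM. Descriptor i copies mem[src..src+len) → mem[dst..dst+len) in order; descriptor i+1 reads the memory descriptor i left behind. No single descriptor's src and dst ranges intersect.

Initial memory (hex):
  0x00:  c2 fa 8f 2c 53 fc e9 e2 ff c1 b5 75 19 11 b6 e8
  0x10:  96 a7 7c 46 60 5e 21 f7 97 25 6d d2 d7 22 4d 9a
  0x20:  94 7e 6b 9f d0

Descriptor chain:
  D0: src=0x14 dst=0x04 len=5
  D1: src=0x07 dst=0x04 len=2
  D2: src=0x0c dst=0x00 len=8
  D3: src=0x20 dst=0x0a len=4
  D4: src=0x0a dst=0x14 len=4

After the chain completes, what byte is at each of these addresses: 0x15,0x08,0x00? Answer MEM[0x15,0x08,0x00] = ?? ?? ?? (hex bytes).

#0 dst[0x04+5] := {0x60,0x5e,0x21,0xf7,0x97}
#1 dst[0x04+2] := {0xf7,0x97}
#2 dst[0x00+8] := {0x19,0x11,0xb6,0xe8,0x96,0xa7,0x7c,0x46}
#3 dst[0x0a+4] := {0x94,0x7e,0x6b,0x9f}
#4 dst[0x14+4] := {0x94,0x7e,0x6b,0x9f}
query mem[0x15]=0x7e, mem[0x08]=0x97, mem[0x00]=0x19

MEM[0x15,0x08,0x00] = 7e 97 19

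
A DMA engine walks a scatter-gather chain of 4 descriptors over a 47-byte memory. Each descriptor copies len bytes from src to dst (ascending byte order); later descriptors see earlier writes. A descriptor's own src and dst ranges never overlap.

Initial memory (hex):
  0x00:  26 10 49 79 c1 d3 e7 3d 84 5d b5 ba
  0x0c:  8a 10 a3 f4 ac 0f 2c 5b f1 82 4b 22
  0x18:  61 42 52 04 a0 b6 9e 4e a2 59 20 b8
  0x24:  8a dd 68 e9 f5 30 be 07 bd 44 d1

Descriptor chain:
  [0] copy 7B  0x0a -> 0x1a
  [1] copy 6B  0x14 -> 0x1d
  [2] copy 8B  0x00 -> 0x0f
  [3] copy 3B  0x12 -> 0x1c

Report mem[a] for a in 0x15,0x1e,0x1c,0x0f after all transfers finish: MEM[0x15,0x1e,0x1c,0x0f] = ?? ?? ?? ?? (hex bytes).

  after D0: wrote 7B at 0x1a = b5ba8a10a3f4ac
  after D1: wrote 6B at 0x1d = f1824b226142
  after D2: wrote 8B at 0x0f = 26104979c1d3e73d
  after D3: wrote 3B at 0x1c = 79c1d3
query mem[0x15]=0xe7, mem[0x1e]=0xd3, mem[0x1c]=0x79, mem[0x0f]=0x26

MEM[0x15,0x1e,0x1c,0x0f] = e7 d3 79 26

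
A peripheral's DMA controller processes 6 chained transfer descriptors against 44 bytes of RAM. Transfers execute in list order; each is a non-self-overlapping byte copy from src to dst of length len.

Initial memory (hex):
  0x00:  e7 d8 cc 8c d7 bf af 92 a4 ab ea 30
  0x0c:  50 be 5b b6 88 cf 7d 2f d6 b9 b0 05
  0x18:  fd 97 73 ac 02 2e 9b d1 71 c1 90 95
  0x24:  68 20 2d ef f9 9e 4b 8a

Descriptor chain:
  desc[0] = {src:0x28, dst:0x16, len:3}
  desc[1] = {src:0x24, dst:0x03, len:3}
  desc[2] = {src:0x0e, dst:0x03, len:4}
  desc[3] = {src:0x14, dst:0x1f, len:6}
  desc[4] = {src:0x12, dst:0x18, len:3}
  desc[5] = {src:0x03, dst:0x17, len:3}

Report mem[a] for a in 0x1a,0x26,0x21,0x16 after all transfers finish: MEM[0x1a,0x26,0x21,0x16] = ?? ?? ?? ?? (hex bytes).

MEM[0x1a,0x26,0x21,0x16] = d6 2d f9 f9

D0: mem[0x16..0x18] <- [f9 9e 4b]
D1: mem[0x03..0x05] <- [68 20 2d]
D2: mem[0x03..0x06] <- [5b b6 88 cf]
D3: mem[0x1f..0x24] <- [d6 b9 f9 9e 4b 97]
D4: mem[0x18..0x1a] <- [7d 2f d6]
D5: mem[0x17..0x19] <- [5b b6 88]
query mem[0x1a]=0xd6, mem[0x26]=0x2d, mem[0x21]=0xf9, mem[0x16]=0xf9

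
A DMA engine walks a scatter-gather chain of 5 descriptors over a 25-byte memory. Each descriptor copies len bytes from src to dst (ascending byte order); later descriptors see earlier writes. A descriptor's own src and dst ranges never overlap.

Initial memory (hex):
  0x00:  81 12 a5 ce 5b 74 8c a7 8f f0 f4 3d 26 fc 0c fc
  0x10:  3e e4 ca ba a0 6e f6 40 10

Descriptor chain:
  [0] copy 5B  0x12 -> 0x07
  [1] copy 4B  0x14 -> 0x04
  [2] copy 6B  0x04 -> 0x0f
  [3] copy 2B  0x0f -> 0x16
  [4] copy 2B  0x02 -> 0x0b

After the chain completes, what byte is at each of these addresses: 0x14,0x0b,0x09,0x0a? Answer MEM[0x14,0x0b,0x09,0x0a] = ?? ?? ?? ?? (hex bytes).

  after D0: wrote 5B at 0x07 = cabaa06ef6
  after D1: wrote 4B at 0x04 = a06ef640
  after D2: wrote 6B at 0x0f = a06ef640baa0
  after D3: wrote 2B at 0x16 = a06e
  after D4: wrote 2B at 0x0b = a5ce
query mem[0x14]=0xa0, mem[0x0b]=0xa5, mem[0x09]=0xa0, mem[0x0a]=0x6e

MEM[0x14,0x0b,0x09,0x0a] = a0 a5 a0 6e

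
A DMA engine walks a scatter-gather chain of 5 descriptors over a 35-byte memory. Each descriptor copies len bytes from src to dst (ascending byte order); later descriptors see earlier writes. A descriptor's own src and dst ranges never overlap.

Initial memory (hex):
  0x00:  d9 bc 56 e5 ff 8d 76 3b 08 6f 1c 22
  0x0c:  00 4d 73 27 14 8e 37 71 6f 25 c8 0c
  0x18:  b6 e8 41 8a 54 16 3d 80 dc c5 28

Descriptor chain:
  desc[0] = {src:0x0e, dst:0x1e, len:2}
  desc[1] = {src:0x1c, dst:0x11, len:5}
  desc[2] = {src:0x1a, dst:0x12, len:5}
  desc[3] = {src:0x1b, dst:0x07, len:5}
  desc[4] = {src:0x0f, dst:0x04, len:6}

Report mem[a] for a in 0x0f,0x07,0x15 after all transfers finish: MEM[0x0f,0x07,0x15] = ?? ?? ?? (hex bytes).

MEM[0x0f,0x07,0x15] = 27 41 16

D0: mem[0x1e..0x1f] <- [73 27]
D1: mem[0x11..0x15] <- [54 16 73 27 dc]
D2: mem[0x12..0x16] <- [41 8a 54 16 73]
D3: mem[0x07..0x0b] <- [8a 54 16 73 27]
D4: mem[0x04..0x09] <- [27 14 54 41 8a 54]
query mem[0x0f]=0x27, mem[0x07]=0x41, mem[0x15]=0x16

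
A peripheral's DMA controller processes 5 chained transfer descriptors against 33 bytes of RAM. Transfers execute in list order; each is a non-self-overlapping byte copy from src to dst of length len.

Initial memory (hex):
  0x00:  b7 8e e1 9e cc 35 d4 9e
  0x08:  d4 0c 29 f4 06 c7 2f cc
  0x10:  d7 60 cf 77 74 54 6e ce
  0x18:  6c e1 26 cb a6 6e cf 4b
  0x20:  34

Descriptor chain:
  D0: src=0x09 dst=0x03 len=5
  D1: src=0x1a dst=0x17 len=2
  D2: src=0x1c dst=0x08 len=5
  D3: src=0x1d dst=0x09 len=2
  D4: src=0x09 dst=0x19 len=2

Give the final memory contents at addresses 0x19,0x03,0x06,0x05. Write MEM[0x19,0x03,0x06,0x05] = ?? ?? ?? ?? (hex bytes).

MEM[0x19,0x03,0x06,0x05] = 6e 0c 06 f4

[0] 0x09->0x03 len=5 : 0c 29 f4 06 c7
[1] 0x1a->0x17 len=2 : 26 cb
[2] 0x1c->0x08 len=5 : a6 6e cf 4b 34
[3] 0x1d->0x09 len=2 : 6e cf
[4] 0x09->0x19 len=2 : 6e cf
query mem[0x19]=0x6e, mem[0x03]=0x0c, mem[0x06]=0x06, mem[0x05]=0xf4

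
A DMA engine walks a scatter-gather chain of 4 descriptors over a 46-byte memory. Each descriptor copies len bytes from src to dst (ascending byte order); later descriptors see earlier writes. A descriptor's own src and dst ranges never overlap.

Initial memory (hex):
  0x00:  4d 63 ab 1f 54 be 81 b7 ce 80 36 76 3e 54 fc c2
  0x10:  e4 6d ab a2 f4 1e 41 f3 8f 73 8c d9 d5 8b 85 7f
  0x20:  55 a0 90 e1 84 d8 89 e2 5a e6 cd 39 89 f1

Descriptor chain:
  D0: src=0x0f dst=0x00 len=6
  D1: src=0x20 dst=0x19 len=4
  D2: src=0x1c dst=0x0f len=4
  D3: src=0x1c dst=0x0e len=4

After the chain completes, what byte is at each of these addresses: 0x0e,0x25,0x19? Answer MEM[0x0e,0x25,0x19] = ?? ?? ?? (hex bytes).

#0 dst[0x00+6] := {0xc2,0xe4,0x6d,0xab,0xa2,0xf4}
#1 dst[0x19+4] := {0x55,0xa0,0x90,0xe1}
#2 dst[0x0f+4] := {0xe1,0x8b,0x85,0x7f}
#3 dst[0x0e+4] := {0xe1,0x8b,0x85,0x7f}
query mem[0x0e]=0xe1, mem[0x25]=0xd8, mem[0x19]=0x55

MEM[0x0e,0x25,0x19] = e1 d8 55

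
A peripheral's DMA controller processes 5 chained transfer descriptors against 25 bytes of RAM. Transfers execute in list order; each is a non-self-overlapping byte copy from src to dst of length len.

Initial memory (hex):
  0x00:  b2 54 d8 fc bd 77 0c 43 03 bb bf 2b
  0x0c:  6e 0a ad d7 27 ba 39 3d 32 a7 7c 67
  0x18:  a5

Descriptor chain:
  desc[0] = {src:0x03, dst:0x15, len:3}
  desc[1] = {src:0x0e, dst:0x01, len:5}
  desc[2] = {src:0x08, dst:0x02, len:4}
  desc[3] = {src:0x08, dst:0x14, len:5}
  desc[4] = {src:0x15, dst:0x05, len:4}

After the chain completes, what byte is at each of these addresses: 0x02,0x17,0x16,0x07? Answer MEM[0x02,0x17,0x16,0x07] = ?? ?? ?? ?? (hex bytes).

MEM[0x02,0x17,0x16,0x07] = 03 2b bf 2b

#0 dst[0x15+3] := {0xfc,0xbd,0x77}
#1 dst[0x01+5] := {0xad,0xd7,0x27,0xba,0x39}
#2 dst[0x02+4] := {0x03,0xbb,0xbf,0x2b}
#3 dst[0x14+5] := {0x03,0xbb,0xbf,0x2b,0x6e}
#4 dst[0x05+4] := {0xbb,0xbf,0x2b,0x6e}
query mem[0x02]=0x03, mem[0x17]=0x2b, mem[0x16]=0xbf, mem[0x07]=0x2b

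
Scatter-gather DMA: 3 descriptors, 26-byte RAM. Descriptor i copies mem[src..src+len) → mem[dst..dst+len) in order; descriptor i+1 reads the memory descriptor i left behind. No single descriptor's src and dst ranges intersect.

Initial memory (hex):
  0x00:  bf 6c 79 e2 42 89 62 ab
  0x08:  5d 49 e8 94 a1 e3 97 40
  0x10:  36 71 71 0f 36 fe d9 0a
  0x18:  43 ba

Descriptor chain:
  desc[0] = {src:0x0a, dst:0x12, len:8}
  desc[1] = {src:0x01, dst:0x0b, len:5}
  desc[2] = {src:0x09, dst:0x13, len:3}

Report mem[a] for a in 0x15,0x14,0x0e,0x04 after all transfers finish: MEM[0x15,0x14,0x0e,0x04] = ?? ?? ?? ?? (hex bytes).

#0 dst[0x12+8] := {0xe8,0x94,0xa1,0xe3,0x97,0x40,0x36,0x71}
#1 dst[0x0b+5] := {0x6c,0x79,0xe2,0x42,0x89}
#2 dst[0x13+3] := {0x49,0xe8,0x6c}
query mem[0x15]=0x6c, mem[0x14]=0xe8, mem[0x0e]=0x42, mem[0x04]=0x42

MEM[0x15,0x14,0x0e,0x04] = 6c e8 42 42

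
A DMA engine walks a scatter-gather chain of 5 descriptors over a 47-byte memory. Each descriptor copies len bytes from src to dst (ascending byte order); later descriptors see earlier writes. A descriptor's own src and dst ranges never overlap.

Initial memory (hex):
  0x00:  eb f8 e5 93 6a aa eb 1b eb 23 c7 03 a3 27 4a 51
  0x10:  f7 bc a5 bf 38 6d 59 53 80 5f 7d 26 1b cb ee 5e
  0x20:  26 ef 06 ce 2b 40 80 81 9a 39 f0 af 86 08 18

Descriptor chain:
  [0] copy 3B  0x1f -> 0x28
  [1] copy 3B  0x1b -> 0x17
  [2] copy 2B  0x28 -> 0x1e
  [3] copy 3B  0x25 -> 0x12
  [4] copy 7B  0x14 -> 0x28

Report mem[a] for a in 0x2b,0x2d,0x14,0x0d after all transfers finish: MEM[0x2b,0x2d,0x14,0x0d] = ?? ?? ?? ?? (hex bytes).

MEM[0x2b,0x2d,0x14,0x0d] = 26 cb 81 27

  after D0: wrote 3B at 0x28 = 5e26ef
  after D1: wrote 3B at 0x17 = 261bcb
  after D2: wrote 2B at 0x1e = 5e26
  after D3: wrote 3B at 0x12 = 408081
  after D4: wrote 7B at 0x28 = 816d59261bcb7d
query mem[0x2b]=0x26, mem[0x2d]=0xcb, mem[0x14]=0x81, mem[0x0d]=0x27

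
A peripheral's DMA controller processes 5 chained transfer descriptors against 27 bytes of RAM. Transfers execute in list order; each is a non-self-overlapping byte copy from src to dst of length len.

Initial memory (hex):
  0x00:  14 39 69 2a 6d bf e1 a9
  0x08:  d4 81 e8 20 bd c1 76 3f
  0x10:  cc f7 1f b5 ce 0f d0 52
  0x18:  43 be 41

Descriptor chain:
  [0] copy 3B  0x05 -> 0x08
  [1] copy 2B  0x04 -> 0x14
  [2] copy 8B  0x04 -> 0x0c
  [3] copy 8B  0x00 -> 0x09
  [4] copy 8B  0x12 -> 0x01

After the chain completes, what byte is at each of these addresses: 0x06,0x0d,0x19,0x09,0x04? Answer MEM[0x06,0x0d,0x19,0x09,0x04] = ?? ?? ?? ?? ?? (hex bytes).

MEM[0x06,0x0d,0x19,0x09,0x04] = 52 6d be 14 bf

[0] 0x05->0x08 len=3 : bf e1 a9
[1] 0x04->0x14 len=2 : 6d bf
[2] 0x04->0x0c len=8 : 6d bf e1 a9 bf e1 a9 20
[3] 0x00->0x09 len=8 : 14 39 69 2a 6d bf e1 a9
[4] 0x12->0x01 len=8 : a9 20 6d bf d0 52 43 be
query mem[0x06]=0x52, mem[0x0d]=0x6d, mem[0x19]=0xbe, mem[0x09]=0x14, mem[0x04]=0xbf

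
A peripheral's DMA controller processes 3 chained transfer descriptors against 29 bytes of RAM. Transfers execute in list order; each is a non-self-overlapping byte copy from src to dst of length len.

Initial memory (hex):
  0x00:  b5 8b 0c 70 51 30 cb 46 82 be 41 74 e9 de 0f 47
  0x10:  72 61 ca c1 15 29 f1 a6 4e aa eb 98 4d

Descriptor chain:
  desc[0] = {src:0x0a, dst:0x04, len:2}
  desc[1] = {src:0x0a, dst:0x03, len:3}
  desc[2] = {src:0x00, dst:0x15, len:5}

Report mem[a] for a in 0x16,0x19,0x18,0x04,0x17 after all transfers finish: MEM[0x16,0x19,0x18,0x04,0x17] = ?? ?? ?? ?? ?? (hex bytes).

  after D0: wrote 2B at 0x04 = 4174
  after D1: wrote 3B at 0x03 = 4174e9
  after D2: wrote 5B at 0x15 = b58b0c4174
query mem[0x16]=0x8b, mem[0x19]=0x74, mem[0x18]=0x41, mem[0x04]=0x74, mem[0x17]=0x0c

MEM[0x16,0x19,0x18,0x04,0x17] = 8b 74 41 74 0c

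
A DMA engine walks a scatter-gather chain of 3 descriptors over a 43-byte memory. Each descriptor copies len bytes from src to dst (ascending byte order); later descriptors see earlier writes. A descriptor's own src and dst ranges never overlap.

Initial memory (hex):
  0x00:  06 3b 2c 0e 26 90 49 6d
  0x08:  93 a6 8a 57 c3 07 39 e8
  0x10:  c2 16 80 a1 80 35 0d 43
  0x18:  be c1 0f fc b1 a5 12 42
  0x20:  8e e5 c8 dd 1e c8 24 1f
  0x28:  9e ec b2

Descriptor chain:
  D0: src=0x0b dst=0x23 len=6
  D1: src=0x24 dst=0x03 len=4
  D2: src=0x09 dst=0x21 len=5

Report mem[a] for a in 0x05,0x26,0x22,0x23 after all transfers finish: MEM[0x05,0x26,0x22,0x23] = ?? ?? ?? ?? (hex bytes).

MEM[0x05,0x26,0x22,0x23] = 39 39 8a 57

D0: mem[0x23..0x28] <- [57 c3 07 39 e8 c2]
D1: mem[0x03..0x06] <- [c3 07 39 e8]
D2: mem[0x21..0x25] <- [a6 8a 57 c3 07]
query mem[0x05]=0x39, mem[0x26]=0x39, mem[0x22]=0x8a, mem[0x23]=0x57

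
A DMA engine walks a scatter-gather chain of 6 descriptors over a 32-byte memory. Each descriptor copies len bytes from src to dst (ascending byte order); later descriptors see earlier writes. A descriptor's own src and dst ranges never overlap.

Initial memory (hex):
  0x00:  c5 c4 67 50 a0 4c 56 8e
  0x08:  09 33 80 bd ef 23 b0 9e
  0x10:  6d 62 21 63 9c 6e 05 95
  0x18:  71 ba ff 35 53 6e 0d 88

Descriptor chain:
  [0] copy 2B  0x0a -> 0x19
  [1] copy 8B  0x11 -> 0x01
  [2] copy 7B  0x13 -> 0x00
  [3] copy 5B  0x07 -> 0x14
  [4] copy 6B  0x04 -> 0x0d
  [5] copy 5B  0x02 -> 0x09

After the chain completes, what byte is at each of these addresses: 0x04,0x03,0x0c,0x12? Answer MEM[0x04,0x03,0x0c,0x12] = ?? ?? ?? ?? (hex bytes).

#0 dst[0x19+2] := {0x80,0xbd}
#1 dst[0x01+8] := {0x62,0x21,0x63,0x9c,0x6e,0x05,0x95,0x71}
#2 dst[0x00+7] := {0x63,0x9c,0x6e,0x05,0x95,0x71,0x80}
#3 dst[0x14+5] := {0x95,0x71,0x33,0x80,0xbd}
#4 dst[0x0d+6] := {0x95,0x71,0x80,0x95,0x71,0x33}
#5 dst[0x09+5] := {0x6e,0x05,0x95,0x71,0x80}
query mem[0x04]=0x95, mem[0x03]=0x05, mem[0x0c]=0x71, mem[0x12]=0x33

MEM[0x04,0x03,0x0c,0x12] = 95 05 71 33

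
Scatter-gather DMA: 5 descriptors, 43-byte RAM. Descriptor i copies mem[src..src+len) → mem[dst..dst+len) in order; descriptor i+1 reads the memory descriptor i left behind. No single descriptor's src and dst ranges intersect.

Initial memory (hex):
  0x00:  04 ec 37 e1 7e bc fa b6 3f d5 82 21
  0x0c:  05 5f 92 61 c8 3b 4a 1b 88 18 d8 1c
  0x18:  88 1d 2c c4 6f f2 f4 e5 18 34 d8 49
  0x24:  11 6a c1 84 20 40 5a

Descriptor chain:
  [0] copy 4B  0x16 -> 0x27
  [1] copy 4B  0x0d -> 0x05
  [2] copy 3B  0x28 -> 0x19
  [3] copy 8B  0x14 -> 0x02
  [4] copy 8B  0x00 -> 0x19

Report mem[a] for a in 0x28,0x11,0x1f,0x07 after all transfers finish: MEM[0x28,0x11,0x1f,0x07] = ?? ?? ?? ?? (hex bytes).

[0] 0x16->0x27 len=4 : d8 1c 88 1d
[1] 0x0d->0x05 len=4 : 5f 92 61 c8
[2] 0x28->0x19 len=3 : 1c 88 1d
[3] 0x14->0x02 len=8 : 88 18 d8 1c 88 1c 88 1d
[4] 0x00->0x19 len=8 : 04 ec 88 18 d8 1c 88 1c
query mem[0x28]=0x1c, mem[0x11]=0x3b, mem[0x1f]=0x88, mem[0x07]=0x1c

MEM[0x28,0x11,0x1f,0x07] = 1c 3b 88 1c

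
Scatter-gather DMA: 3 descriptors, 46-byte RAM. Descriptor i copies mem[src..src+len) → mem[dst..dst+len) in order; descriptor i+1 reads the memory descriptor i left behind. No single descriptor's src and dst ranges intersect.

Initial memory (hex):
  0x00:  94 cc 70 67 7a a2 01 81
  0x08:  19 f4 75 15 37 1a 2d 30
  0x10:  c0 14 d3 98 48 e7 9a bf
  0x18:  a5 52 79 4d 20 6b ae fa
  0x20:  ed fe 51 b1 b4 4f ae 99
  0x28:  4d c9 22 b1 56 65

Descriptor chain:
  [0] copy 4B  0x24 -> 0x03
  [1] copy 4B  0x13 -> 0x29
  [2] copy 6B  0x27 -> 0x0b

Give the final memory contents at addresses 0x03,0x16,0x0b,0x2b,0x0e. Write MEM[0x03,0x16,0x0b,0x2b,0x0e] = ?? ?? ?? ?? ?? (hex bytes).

MEM[0x03,0x16,0x0b,0x2b,0x0e] = b4 9a 99 e7 48

#0 dst[0x03+4] := {0xb4,0x4f,0xae,0x99}
#1 dst[0x29+4] := {0x98,0x48,0xe7,0x9a}
#2 dst[0x0b+6] := {0x99,0x4d,0x98,0x48,0xe7,0x9a}
query mem[0x03]=0xb4, mem[0x16]=0x9a, mem[0x0b]=0x99, mem[0x2b]=0xe7, mem[0x0e]=0x48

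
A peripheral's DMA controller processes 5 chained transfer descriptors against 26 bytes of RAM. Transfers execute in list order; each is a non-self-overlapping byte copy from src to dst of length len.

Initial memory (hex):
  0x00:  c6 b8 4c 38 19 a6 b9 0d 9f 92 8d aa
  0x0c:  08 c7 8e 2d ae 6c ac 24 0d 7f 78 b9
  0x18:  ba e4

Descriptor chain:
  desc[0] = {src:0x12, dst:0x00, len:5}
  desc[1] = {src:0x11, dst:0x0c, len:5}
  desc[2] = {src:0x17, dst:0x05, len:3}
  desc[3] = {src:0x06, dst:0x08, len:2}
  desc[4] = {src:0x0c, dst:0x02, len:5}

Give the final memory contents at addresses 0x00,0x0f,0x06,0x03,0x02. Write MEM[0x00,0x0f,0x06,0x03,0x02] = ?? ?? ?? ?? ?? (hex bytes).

MEM[0x00,0x0f,0x06,0x03,0x02] = ac 0d 7f ac 6c

D0: mem[0x00..0x04] <- [ac 24 0d 7f 78]
D1: mem[0x0c..0x10] <- [6c ac 24 0d 7f]
D2: mem[0x05..0x07] <- [b9 ba e4]
D3: mem[0x08..0x09] <- [ba e4]
D4: mem[0x02..0x06] <- [6c ac 24 0d 7f]
query mem[0x00]=0xac, mem[0x0f]=0x0d, mem[0x06]=0x7f, mem[0x03]=0xac, mem[0x02]=0x6c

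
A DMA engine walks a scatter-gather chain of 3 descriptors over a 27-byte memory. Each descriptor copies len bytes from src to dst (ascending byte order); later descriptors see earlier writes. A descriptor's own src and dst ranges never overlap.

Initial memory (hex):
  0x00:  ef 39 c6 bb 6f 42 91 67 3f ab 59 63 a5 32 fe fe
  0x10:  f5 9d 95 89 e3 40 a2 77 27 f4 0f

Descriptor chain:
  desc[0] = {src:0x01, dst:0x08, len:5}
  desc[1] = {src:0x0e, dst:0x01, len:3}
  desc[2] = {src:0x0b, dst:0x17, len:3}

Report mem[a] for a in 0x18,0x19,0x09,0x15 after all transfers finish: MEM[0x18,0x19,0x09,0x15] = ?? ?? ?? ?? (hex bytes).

MEM[0x18,0x19,0x09,0x15] = 42 32 c6 40

  after D0: wrote 5B at 0x08 = 39c6bb6f42
  after D1: wrote 3B at 0x01 = fefef5
  after D2: wrote 3B at 0x17 = 6f4232
query mem[0x18]=0x42, mem[0x19]=0x32, mem[0x09]=0xc6, mem[0x15]=0x40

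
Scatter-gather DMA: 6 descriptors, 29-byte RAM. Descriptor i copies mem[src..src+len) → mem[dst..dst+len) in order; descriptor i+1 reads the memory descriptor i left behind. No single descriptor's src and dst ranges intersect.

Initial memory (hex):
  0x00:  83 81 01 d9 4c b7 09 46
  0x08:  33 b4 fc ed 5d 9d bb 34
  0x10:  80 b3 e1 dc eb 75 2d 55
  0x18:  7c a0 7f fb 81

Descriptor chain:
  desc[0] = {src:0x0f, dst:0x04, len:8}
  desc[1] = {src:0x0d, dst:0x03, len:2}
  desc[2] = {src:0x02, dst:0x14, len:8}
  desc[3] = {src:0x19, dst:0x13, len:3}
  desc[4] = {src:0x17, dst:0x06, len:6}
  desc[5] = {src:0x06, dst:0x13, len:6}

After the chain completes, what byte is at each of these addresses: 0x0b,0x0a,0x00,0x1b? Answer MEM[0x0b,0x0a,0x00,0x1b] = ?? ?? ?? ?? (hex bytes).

D0: mem[0x04..0x0b] <- [34 80 b3 e1 dc eb 75 2d]
D1: mem[0x03..0x04] <- [9d bb]
D2: mem[0x14..0x1b] <- [01 9d bb 80 b3 e1 dc eb]
D3: mem[0x13..0x15] <- [e1 dc eb]
D4: mem[0x06..0x0b] <- [80 b3 e1 dc eb 81]
D5: mem[0x13..0x18] <- [80 b3 e1 dc eb 81]
query mem[0x0b]=0x81, mem[0x0a]=0xeb, mem[0x00]=0x83, mem[0x1b]=0xeb

MEM[0x0b,0x0a,0x00,0x1b] = 81 eb 83 eb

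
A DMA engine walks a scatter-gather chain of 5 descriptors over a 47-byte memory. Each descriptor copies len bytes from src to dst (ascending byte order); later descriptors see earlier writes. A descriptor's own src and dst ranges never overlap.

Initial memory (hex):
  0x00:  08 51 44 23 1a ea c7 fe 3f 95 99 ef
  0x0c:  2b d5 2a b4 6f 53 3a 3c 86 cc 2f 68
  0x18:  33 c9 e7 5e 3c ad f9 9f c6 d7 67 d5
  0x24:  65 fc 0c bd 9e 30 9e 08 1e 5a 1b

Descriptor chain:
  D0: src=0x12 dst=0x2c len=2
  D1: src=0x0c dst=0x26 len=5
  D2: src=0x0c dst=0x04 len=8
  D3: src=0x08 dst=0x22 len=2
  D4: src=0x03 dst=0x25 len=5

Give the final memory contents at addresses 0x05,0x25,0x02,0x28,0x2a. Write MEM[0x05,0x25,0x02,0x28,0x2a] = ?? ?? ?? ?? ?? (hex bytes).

MEM[0x05,0x25,0x02,0x28,0x2a] = d5 23 44 2a 6f

  after D0: wrote 2B at 0x2c = 3a3c
  after D1: wrote 5B at 0x26 = 2bd52ab46f
  after D2: wrote 8B at 0x04 = 2bd52ab46f533a3c
  after D3: wrote 2B at 0x22 = 6f53
  after D4: wrote 5B at 0x25 = 232bd52ab4
query mem[0x05]=0xd5, mem[0x25]=0x23, mem[0x02]=0x44, mem[0x28]=0x2a, mem[0x2a]=0x6f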